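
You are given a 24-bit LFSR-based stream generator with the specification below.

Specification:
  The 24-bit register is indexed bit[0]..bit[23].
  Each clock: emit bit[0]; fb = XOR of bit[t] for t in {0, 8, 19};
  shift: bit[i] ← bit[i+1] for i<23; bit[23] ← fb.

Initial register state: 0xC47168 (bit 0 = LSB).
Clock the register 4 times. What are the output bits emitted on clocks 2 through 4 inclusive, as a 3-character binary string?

001

reg_0 = 0xC47168
clock 1: out=0, reg = 0xE238B4
clock 2: out=0, reg = 0x711C5A
clock 3: out=0, reg = 0x388E2D
clock 4: out=1, reg = 0x1C4716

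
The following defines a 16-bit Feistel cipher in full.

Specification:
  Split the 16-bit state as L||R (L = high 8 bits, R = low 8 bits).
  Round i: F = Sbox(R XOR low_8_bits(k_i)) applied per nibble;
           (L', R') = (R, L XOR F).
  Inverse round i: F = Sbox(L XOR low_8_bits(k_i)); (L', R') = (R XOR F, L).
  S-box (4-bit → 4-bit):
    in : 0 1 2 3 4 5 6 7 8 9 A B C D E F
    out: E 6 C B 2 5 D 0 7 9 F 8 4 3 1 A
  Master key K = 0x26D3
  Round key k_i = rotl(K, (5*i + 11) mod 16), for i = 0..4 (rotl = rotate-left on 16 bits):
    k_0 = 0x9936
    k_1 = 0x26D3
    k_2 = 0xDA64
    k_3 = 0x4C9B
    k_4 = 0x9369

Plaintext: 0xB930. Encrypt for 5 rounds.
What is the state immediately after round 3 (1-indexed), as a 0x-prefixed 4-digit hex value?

s_0 = plaintext = 0xB930
s_1 = Round(s_0, k_0) = 0x3054
s_2 = Round(s_1, k_1) = 0x5440
s_3 = Round(s_2, k_2) = 0x4096
s_4 = Round(s_3, k_3) = 0x96A3
s_5 = Round(s_4, k_4) = 0xA3D9

0x4096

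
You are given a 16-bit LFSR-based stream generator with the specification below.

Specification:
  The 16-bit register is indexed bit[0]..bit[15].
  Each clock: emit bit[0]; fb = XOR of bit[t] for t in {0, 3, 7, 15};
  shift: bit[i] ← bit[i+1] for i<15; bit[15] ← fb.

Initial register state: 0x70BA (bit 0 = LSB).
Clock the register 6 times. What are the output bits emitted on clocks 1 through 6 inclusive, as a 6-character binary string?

reg_0 = 0x70BA
clock 1: out=0, reg = 0x385D
clock 2: out=1, reg = 0x1C2E
clock 3: out=0, reg = 0x8E17
clock 4: out=1, reg = 0x470B
clock 5: out=1, reg = 0x2385
clock 6: out=1, reg = 0x11C2

010111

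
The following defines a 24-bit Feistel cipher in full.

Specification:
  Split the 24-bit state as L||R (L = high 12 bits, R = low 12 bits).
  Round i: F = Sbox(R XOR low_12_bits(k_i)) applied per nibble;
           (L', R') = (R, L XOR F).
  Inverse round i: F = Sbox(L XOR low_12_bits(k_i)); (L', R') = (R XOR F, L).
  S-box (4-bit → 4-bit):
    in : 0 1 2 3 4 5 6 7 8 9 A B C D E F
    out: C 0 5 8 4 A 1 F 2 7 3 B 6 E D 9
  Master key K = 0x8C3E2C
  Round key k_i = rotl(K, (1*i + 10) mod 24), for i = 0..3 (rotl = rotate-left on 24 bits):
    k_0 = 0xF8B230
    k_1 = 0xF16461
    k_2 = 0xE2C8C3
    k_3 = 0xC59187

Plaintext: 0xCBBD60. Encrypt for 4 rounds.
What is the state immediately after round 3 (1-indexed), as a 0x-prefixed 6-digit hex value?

0xD91FB2

s_0 = plaintext = 0xCBBD60
s_1 = Round(s_0, k_0) = 0xD60517
s_2 = Round(s_1, k_1) = 0x517D91
s_3 = Round(s_2, k_2) = 0xD91FB2
s_4 = Round(s_3, k_3) = 0xFB201B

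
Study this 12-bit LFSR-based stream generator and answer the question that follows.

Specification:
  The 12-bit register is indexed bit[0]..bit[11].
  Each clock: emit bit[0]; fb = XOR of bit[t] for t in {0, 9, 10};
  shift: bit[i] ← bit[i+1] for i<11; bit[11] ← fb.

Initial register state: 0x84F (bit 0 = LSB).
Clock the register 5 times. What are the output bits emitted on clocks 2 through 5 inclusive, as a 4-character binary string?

1110

reg_0 = 0x84F
clock 1: out=1, reg = 0xC27
clock 2: out=1, reg = 0x613
clock 3: out=1, reg = 0xB09
clock 4: out=1, reg = 0x584
clock 5: out=0, reg = 0xAC2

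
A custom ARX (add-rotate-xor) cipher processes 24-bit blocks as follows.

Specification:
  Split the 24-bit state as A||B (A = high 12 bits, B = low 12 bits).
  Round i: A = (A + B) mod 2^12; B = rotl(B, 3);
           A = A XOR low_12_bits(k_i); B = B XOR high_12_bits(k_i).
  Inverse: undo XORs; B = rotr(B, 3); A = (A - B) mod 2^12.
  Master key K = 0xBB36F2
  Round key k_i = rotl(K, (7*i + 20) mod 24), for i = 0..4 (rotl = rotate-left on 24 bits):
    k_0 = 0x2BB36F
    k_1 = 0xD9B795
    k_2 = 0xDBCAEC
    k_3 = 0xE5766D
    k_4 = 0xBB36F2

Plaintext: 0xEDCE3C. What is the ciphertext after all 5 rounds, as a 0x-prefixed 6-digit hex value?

s_0 = plaintext = 0xEDCE3C
s_1 = Round(s_0, k_0) = 0xE7735C
s_2 = Round(s_1, k_1) = 0x64677A
s_3 = Round(s_2, k_2) = 0x72C66F
s_4 = Round(s_3, k_3) = 0xBF6D2C
s_5 = Round(s_4, k_4) = 0xFD02D5

0xFD02D5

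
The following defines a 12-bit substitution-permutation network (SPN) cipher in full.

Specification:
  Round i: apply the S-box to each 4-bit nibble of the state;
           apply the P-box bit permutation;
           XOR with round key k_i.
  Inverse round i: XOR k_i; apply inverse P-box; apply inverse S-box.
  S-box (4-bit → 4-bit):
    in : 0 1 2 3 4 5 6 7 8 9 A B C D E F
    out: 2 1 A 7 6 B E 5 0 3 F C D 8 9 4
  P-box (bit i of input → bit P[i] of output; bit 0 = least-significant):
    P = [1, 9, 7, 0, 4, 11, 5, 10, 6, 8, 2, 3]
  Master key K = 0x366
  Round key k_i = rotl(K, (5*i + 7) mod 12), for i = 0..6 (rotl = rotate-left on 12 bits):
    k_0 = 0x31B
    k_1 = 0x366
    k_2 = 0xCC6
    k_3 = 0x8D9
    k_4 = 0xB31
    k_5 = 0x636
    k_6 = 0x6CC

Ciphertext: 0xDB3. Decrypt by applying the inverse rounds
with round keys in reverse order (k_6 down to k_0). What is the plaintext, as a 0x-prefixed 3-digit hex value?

s_0 = ciphertext = 0xDB3
s_1 = InvRound(s_0, k_6) = 0xA35
s_2 = InvRound(s_1, k_5) = 0x82E
s_3 = InvRound(s_2, k_4) = 0x615
s_4 = InvRound(s_3, k_3) = 0xC24
s_5 = InvRound(s_4, k_2) = 0x1F7
s_6 = InvRound(s_5, k_1) = 0x816
s_7 = InvRound(s_6, k_0) = 0x602

0x602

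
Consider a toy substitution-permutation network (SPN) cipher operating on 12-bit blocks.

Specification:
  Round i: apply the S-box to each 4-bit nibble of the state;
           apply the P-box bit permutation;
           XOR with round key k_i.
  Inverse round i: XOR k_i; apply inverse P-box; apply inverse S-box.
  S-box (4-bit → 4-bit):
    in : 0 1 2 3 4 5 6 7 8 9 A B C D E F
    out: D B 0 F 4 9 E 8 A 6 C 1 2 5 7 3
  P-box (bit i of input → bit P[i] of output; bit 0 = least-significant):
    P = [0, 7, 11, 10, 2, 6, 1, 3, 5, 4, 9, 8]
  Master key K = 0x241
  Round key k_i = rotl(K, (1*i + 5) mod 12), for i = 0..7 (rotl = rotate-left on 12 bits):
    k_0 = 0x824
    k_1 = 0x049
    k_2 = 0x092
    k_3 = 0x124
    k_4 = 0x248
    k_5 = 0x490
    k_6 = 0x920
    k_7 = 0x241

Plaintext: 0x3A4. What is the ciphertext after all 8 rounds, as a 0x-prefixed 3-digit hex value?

0x13C

s_0 = plaintext = 0x3A4
s_1 = Round(s_0, k_0) = 0x31E
s_2 = Round(s_1, k_1) = 0xBB4
s_3 = Round(s_2, k_2) = 0x8B6
s_4 = Round(s_3, k_3) = 0xCB0
s_5 = Round(s_4, k_4) = 0xE5D
s_6 = Round(s_5, k_5) = 0xEAD
s_7 = Round(s_6, k_6) = 0x31B
s_8 = Round(s_7, k_7) = 0x13C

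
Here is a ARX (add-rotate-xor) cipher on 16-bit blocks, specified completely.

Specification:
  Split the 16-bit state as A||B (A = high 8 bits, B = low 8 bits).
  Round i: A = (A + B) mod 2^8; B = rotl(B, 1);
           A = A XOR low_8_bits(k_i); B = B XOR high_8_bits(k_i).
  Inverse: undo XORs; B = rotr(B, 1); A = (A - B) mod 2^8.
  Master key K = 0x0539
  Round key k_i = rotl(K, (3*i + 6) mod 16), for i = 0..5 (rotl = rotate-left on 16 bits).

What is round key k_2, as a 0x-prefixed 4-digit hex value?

0x9053

K = 0x0539
k_0 = rotl(K, (3*0+6) mod 16) = rotl(K, 6) = 0x4E41
k_1 = rotl(K, (3*1+6) mod 16) = rotl(K, 9) = 0x720A
k_2 = rotl(K, (3*2+6) mod 16) = rotl(K, 12) = 0x9053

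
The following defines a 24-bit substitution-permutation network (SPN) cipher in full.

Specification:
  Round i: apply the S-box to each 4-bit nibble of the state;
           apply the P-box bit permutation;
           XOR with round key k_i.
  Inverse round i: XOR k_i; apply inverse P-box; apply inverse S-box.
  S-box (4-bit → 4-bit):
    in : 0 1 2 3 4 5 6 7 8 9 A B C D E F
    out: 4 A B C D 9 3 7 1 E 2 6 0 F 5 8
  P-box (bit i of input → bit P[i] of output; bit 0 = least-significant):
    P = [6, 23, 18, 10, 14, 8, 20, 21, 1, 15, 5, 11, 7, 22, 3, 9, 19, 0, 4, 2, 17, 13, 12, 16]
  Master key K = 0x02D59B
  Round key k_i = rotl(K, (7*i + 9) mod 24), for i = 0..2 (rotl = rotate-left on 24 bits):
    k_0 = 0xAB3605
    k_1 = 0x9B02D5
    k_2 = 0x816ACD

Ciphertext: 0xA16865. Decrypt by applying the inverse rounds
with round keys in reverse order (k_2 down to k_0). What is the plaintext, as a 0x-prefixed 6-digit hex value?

0x112B32

s_0 = ciphertext = 0xA16865
s_1 = InvRound(s_0, k_2) = 0xCC40FC
s_2 = InvRound(s_1, k_1) = 0x5A90E0
s_3 = InvRound(s_2, k_0) = 0x112B32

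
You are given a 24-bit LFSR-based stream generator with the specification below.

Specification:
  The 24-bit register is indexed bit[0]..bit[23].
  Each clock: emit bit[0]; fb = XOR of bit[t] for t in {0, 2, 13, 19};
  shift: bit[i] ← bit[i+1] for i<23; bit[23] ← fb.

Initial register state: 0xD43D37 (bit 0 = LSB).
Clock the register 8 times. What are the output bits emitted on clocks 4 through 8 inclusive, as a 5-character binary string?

01100

reg_0 = 0xD43D37
clock 1: out=1, reg = 0xEA1E9B
clock 2: out=1, reg = 0x750F4D
clock 3: out=1, reg = 0x3A87A6
clock 4: out=0, reg = 0x1D43D3
clock 5: out=1, reg = 0x0EA1E9
clock 6: out=1, reg = 0x8750F4
clock 7: out=0, reg = 0xC3A87A
clock 8: out=0, reg = 0xE1D43D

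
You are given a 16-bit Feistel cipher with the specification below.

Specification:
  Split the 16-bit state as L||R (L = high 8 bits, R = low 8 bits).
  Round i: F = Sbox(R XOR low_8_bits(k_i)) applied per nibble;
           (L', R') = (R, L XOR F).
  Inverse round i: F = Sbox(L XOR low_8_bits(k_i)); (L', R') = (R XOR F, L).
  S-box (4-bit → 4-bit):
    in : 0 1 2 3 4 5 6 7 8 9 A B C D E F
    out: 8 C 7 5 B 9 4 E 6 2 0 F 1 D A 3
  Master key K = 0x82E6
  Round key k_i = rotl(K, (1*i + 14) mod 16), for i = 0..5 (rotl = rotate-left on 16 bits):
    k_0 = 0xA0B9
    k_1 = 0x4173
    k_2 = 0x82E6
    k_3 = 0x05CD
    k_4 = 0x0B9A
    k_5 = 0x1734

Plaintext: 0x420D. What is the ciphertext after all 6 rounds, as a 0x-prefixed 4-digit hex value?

s_0 = plaintext = 0x420D
s_1 = Round(s_0, k_0) = 0x0DB9
s_2 = Round(s_1, k_1) = 0xB91D
s_3 = Round(s_2, k_2) = 0x1D86
s_4 = Round(s_3, k_3) = 0x86A2
s_5 = Round(s_4, k_4) = 0xA2D0
s_6 = Round(s_5, k_5) = 0xD009

0xD009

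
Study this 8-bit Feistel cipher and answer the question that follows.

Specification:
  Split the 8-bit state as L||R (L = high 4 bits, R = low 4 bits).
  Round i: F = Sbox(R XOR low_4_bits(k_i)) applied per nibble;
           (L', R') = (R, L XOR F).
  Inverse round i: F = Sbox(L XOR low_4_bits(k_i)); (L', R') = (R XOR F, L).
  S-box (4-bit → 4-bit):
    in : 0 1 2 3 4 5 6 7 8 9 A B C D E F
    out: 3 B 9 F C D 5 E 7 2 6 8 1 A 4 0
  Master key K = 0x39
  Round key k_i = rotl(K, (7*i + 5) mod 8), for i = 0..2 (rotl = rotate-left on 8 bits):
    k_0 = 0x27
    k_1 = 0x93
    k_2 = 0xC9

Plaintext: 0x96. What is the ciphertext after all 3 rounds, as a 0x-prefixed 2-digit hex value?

0xDE

s_0 = plaintext = 0x96
s_1 = Round(s_0, k_0) = 0x62
s_2 = Round(s_1, k_1) = 0x2D
s_3 = Round(s_2, k_2) = 0xDE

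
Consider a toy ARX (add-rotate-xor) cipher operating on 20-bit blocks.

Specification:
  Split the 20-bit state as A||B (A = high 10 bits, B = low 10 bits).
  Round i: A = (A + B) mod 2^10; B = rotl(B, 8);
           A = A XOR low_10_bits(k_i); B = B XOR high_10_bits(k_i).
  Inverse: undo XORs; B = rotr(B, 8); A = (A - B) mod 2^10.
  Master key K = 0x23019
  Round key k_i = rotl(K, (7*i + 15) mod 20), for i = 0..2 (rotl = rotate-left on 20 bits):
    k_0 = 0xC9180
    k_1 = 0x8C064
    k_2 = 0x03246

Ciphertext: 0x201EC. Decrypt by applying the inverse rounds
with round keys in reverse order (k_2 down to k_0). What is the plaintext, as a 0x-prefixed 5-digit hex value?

s_0 = ciphertext = 0x201EC
s_1 = InvRound(s_0, k_2) = 0xD1781
s_2 = InvRound(s_1, k_1) = 0x172C5
s_3 = InvRound(s_2, k_0) = 0x95F85

0x95F85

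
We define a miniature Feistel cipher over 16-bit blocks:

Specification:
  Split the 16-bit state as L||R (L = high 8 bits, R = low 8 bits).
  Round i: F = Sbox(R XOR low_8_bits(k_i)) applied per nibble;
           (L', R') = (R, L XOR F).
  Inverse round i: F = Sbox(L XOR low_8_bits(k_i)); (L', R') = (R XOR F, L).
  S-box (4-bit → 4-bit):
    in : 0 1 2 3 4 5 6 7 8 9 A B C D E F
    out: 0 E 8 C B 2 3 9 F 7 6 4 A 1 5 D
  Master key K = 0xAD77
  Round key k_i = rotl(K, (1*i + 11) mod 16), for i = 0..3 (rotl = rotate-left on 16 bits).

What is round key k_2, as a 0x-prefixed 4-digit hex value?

K = 0xAD77
k_0 = rotl(K, (1*0+11) mod 16) = rotl(K, 11) = 0xBD6B
k_1 = rotl(K, (1*1+11) mod 16) = rotl(K, 12) = 0x7AD7
k_2 = rotl(K, (1*2+11) mod 16) = rotl(K, 13) = 0xF5AE

0xF5AE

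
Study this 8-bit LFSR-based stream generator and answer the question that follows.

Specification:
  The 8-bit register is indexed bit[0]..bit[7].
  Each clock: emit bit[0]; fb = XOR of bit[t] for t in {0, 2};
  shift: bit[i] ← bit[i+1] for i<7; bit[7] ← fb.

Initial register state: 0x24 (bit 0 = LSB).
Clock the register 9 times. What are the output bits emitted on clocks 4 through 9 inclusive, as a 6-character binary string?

001001

reg_0 = 0x24
clock 1: out=0, reg = 0x92
clock 2: out=0, reg = 0x49
clock 3: out=1, reg = 0xA4
clock 4: out=0, reg = 0xD2
clock 5: out=0, reg = 0x69
clock 6: out=1, reg = 0xB4
clock 7: out=0, reg = 0xDA
clock 8: out=0, reg = 0x6D
clock 9: out=1, reg = 0x36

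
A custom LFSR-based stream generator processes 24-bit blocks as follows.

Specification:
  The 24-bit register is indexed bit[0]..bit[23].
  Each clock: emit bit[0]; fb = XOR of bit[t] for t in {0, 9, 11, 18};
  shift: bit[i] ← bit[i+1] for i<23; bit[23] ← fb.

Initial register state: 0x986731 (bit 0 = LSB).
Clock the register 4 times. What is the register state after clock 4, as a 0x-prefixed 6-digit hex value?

0x898673

reg_0 = 0x986731
clock 1: out=1, reg = 0x4C3398
clock 2: out=0, reg = 0x2619CC
clock 3: out=0, reg = 0x130CE6
clock 4: out=0, reg = 0x898673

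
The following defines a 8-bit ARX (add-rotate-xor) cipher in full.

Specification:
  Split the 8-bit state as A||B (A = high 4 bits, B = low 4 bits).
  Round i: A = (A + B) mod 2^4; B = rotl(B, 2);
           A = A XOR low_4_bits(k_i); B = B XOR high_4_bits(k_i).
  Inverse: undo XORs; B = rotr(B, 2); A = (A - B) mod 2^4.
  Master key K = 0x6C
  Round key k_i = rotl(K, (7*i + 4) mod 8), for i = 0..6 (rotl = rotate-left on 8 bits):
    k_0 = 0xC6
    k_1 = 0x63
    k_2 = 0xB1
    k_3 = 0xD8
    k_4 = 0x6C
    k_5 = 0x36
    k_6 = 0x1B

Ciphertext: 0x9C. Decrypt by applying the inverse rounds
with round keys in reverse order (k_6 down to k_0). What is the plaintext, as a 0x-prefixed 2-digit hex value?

0x0B

s_0 = ciphertext = 0x9C
s_1 = InvRound(s_0, k_6) = 0xB7
s_2 = InvRound(s_1, k_5) = 0xC1
s_3 = InvRound(s_2, k_4) = 0x3D
s_4 = InvRound(s_3, k_3) = 0xB0
s_5 = InvRound(s_4, k_2) = 0xCE
s_6 = InvRound(s_5, k_1) = 0xD2
s_7 = InvRound(s_6, k_0) = 0x0B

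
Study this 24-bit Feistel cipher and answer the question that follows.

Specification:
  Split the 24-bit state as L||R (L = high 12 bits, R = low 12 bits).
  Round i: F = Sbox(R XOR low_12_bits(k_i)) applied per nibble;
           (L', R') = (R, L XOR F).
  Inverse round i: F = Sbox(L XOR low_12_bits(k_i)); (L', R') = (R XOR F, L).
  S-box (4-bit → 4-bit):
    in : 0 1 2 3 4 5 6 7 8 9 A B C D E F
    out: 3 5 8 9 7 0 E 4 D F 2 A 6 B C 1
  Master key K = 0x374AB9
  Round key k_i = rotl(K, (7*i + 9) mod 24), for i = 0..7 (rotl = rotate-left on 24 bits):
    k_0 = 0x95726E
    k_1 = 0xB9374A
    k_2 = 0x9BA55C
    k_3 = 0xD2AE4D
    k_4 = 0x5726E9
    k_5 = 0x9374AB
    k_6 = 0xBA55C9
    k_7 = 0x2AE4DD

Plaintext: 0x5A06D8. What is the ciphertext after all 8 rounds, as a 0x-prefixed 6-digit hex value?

s_0 = plaintext = 0x5A06D8
s_1 = Round(s_0, k_0) = 0x6D820E
s_2 = Round(s_1, k_1) = 0x20E6AF
s_3 = Round(s_2, k_2) = 0x6AFB17
s_4 = Round(s_3, k_3) = 0xB176AD
s_5 = Round(s_4, k_4) = 0x6AD860
s_6 = Round(s_5, k_5) = 0x8600C7
s_7 = Round(s_6, k_6) = 0x0C785C
s_8 = Round(s_7, k_7) = 0x85C612

0x85C612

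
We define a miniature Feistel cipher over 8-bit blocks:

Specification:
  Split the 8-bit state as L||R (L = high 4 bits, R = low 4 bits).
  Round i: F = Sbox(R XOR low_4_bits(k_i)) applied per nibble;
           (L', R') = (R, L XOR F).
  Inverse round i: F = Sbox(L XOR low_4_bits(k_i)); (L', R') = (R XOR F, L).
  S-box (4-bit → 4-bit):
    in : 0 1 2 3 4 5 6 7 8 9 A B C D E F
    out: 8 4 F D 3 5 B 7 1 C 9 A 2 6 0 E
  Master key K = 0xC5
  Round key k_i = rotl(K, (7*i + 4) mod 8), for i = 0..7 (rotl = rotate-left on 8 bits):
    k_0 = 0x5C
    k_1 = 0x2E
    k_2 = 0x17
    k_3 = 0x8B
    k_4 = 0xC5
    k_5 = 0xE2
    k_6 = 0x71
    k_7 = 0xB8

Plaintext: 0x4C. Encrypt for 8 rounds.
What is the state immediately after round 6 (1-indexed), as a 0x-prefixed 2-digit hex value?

s_0 = plaintext = 0x4C
s_1 = Round(s_0, k_0) = 0xCC
s_2 = Round(s_1, k_1) = 0xC3
s_3 = Round(s_2, k_2) = 0x3F
s_4 = Round(s_3, k_3) = 0xF0
s_5 = Round(s_4, k_4) = 0x0A
s_6 = Round(s_5, k_5) = 0xA1
s_7 = Round(s_6, k_6) = 0x12
s_8 = Round(s_7, k_7) = 0x28

0xA1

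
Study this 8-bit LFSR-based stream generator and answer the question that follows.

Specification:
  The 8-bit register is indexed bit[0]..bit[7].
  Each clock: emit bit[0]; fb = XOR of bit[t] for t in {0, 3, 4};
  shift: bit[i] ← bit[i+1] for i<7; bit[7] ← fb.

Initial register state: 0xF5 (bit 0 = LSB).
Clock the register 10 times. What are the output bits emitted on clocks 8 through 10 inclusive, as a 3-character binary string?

reg_0 = 0xF5
clock 1: out=1, reg = 0x7A
clock 2: out=0, reg = 0x3D
clock 3: out=1, reg = 0x9E
clock 4: out=0, reg = 0x4F
clock 5: out=1, reg = 0x27
clock 6: out=1, reg = 0x93
clock 7: out=1, reg = 0x49
clock 8: out=1, reg = 0x24
clock 9: out=0, reg = 0x12
clock 10: out=0, reg = 0x89

100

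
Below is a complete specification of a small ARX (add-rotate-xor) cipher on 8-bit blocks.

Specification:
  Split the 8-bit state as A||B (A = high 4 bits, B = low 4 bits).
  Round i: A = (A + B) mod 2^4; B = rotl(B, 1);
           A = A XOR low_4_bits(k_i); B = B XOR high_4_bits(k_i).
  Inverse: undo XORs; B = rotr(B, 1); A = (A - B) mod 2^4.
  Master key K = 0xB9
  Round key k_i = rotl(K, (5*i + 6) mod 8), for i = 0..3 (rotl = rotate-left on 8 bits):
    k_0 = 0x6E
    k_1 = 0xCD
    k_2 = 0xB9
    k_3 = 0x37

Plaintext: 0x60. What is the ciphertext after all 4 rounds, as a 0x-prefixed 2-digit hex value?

s_0 = plaintext = 0x60
s_1 = Round(s_0, k_0) = 0x86
s_2 = Round(s_1, k_1) = 0x30
s_3 = Round(s_2, k_2) = 0xAB
s_4 = Round(s_3, k_3) = 0x24

0x24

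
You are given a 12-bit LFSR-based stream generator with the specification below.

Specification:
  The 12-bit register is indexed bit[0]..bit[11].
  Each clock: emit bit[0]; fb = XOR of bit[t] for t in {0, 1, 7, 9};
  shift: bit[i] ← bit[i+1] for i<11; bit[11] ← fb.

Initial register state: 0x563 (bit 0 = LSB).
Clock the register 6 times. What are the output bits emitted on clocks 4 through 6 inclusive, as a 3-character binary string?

001

reg_0 = 0x563
clock 1: out=1, reg = 0x2B1
clock 2: out=1, reg = 0x958
clock 3: out=0, reg = 0x4AC
clock 4: out=0, reg = 0xA56
clock 5: out=0, reg = 0x52B
clock 6: out=1, reg = 0x295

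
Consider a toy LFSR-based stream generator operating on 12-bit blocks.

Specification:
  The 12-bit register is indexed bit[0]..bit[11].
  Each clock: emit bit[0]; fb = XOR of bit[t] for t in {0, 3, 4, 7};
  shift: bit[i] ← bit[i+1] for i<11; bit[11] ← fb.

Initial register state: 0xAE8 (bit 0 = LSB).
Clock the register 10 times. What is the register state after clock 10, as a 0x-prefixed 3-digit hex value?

0x33A

reg_0 = 0xAE8
clock 1: out=0, reg = 0x574
clock 2: out=0, reg = 0xABA
clock 3: out=0, reg = 0xD5D
clock 4: out=1, reg = 0xEAE
clock 5: out=0, reg = 0x757
clock 6: out=1, reg = 0x3AB
clock 7: out=1, reg = 0x9D5
clock 8: out=1, reg = 0xCEA
clock 9: out=0, reg = 0x675
clock 10: out=1, reg = 0x33A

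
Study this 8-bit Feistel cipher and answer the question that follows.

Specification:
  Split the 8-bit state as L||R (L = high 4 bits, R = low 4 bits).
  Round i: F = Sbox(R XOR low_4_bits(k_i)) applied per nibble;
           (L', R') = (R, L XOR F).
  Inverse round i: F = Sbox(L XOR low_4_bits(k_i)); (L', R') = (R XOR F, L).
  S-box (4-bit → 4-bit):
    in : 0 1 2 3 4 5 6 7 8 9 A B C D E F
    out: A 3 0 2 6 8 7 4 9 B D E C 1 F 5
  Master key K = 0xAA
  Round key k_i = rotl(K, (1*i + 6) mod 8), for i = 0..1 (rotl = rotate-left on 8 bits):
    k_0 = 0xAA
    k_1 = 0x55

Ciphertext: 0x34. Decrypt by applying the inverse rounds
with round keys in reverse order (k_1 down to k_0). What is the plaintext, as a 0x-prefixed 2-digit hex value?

0x83

s_0 = ciphertext = 0x34
s_1 = InvRound(s_0, k_1) = 0x33
s_2 = InvRound(s_1, k_0) = 0x83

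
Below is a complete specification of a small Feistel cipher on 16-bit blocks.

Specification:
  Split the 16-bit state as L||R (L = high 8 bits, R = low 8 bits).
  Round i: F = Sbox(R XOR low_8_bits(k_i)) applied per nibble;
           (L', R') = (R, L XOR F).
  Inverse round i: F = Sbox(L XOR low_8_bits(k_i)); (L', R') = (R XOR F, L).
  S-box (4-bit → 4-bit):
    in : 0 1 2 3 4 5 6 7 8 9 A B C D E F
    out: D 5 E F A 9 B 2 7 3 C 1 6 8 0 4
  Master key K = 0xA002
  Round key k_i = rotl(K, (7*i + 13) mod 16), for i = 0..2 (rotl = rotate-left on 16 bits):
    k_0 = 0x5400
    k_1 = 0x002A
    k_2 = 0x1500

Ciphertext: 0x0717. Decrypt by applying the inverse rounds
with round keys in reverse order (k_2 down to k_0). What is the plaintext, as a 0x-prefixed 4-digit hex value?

0x1A03

s_0 = ciphertext = 0x0717
s_1 = InvRound(s_0, k_2) = 0xC507
s_2 = InvRound(s_1, k_1) = 0x03C5
s_3 = InvRound(s_2, k_0) = 0x1A03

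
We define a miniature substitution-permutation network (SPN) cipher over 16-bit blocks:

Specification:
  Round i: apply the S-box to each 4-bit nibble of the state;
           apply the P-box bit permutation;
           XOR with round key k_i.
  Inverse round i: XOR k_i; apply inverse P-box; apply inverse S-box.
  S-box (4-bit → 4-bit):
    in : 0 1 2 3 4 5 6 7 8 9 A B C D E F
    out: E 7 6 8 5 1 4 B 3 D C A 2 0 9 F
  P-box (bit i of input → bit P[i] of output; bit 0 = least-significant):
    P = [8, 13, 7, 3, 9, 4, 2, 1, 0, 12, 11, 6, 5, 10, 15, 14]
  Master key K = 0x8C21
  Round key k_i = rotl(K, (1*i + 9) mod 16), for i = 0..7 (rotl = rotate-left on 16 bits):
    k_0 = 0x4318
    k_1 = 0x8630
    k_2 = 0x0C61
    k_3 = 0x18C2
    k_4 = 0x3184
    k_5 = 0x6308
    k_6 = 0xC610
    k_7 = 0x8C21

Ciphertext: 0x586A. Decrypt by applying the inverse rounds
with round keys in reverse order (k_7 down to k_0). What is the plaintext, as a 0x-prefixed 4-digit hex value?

0x63B1

s_0 = ciphertext = 0x586A
s_1 = InvRound(s_0, k_7) = 0x0733
s_2 = InvRound(s_1, k_6) = 0x9535
s_3 = InvRound(s_2, k_5) = 0xF81B
s_4 = InvRound(s_3, k_4) = 0xA409
s_5 = InvRound(s_4, k_3) = 0x2F30
s_6 = InvRound(s_5, k_2) = 0xDE88
s_7 = InvRound(s_6, k_1) = 0xE2CA
s_8 = InvRound(s_7, k_0) = 0x63B1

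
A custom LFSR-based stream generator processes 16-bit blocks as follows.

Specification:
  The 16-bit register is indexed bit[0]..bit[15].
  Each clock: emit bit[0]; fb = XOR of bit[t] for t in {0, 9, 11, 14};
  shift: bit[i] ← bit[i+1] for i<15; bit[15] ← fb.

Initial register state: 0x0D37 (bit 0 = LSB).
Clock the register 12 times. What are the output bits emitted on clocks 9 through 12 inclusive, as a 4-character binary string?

1011

reg_0 = 0x0D37
clock 1: out=1, reg = 0x069B
clock 2: out=1, reg = 0x034D
clock 3: out=1, reg = 0x01A6
clock 4: out=0, reg = 0x00D3
clock 5: out=1, reg = 0x8069
clock 6: out=1, reg = 0xC034
clock 7: out=0, reg = 0xE01A
clock 8: out=0, reg = 0xF00D
clock 9: out=1, reg = 0x7806
clock 10: out=0, reg = 0x3C03
clock 11: out=1, reg = 0x1E01
clock 12: out=1, reg = 0x8F00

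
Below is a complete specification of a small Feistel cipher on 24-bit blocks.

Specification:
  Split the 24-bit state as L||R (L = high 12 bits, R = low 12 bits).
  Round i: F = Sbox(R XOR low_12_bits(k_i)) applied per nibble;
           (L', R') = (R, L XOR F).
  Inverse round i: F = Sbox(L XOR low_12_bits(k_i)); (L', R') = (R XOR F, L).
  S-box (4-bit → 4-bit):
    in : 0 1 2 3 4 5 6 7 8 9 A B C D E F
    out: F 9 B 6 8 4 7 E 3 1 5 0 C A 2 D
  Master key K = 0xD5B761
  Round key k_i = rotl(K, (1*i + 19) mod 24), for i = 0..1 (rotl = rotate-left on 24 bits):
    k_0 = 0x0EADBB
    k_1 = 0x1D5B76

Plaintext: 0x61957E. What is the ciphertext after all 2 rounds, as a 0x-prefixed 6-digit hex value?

s_0 = plaintext = 0x61957E
s_1 = Round(s_0, k_0) = 0x57E5DD
s_2 = Round(s_1, k_1) = 0x5DD72E

0x5DD72E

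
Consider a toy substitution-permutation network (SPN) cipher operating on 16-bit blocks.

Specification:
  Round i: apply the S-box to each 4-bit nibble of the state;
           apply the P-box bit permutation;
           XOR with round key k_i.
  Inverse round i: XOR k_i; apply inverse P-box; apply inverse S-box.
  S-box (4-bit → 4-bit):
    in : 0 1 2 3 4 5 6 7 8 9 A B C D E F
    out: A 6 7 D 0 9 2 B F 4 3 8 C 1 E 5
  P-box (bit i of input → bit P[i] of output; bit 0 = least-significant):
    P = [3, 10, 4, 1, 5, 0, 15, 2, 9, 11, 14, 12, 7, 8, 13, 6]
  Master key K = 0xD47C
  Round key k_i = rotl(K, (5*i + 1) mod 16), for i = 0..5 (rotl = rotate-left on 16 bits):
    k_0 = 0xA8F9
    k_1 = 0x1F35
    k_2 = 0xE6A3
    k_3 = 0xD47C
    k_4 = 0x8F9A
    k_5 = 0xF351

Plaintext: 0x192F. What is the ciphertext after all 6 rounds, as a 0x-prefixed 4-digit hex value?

0xD0B5

s_0 = plaintext = 0x192F
s_1 = Round(s_0, k_0) = 0x49C0
s_2 = Round(s_1, k_1) = 0xDB33
s_3 = Round(s_2, k_2) = 0x761D
s_4 = Round(s_3, k_3) = 0x5DB5
s_5 = Round(s_4, k_4) = 0x8D54
s_6 = Round(s_5, k_5) = 0xD0B5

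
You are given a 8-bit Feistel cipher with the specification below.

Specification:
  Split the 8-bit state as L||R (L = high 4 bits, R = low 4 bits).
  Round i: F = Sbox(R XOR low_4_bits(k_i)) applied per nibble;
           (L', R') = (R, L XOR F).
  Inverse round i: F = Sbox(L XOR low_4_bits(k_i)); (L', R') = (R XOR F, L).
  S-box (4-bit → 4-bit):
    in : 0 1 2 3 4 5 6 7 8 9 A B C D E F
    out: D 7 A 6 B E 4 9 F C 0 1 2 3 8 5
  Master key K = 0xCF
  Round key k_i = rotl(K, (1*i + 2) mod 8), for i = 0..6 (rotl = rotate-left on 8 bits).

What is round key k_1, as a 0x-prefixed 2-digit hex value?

K = 0xCF
k_0 = rotl(K, (1*0+2) mod 8) = rotl(K, 2) = 0x3F
k_1 = rotl(K, (1*1+2) mod 8) = rotl(K, 3) = 0x7E

0x7E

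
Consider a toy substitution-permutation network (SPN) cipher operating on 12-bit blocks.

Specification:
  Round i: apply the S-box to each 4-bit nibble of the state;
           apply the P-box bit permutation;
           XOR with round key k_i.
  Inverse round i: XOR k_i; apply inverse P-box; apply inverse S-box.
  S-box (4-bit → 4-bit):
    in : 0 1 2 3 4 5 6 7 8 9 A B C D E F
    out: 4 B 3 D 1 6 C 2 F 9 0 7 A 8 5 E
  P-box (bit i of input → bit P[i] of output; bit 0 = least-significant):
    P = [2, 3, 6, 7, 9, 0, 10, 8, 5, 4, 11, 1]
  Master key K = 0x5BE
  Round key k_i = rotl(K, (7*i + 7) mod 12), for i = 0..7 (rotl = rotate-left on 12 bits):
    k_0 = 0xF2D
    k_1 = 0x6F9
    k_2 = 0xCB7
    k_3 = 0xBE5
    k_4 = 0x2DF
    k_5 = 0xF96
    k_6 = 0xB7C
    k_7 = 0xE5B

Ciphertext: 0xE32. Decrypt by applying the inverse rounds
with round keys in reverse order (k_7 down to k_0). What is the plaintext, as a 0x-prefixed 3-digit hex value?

0x723

s_0 = ciphertext = 0xE32
s_1 = InvRound(s_0, k_7) = 0x475
s_2 = InvRound(s_1, k_6) = 0x087
s_3 = InvRound(s_2, k_5) = 0x58A
s_4 = InvRound(s_3, k_4) = 0x78E
s_5 = InvRound(s_4, k_3) = 0x355
s_6 = InvRound(s_5, k_2) = 0x336
s_7 = InvRound(s_6, k_1) = 0xDF8
s_8 = InvRound(s_7, k_0) = 0x723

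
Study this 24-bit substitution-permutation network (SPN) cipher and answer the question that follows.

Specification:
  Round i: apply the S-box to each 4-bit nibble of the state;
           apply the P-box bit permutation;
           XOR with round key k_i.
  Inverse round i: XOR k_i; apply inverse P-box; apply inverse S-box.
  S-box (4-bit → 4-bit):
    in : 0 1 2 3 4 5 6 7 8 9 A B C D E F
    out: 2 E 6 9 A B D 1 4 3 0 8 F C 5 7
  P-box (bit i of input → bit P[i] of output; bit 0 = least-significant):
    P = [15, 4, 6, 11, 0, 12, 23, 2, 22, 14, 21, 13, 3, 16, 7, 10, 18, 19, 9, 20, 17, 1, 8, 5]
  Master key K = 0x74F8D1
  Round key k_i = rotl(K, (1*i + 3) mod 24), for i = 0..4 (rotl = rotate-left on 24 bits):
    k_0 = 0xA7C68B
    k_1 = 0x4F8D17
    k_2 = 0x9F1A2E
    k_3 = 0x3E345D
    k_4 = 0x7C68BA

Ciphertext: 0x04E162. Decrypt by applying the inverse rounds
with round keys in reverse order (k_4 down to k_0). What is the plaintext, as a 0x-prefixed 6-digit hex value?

0x177C9E

s_0 = ciphertext = 0x04E162
s_1 = InvRound(s_0, k_4) = 0x84EEAC
s_2 = InvRound(s_1, k_3) = 0x3182FC
s_3 = InvRound(s_2, k_2) = 0x99882C
s_4 = InvRound(s_3, k_1) = 0xC337E0
s_5 = InvRound(s_4, k_0) = 0x177C9E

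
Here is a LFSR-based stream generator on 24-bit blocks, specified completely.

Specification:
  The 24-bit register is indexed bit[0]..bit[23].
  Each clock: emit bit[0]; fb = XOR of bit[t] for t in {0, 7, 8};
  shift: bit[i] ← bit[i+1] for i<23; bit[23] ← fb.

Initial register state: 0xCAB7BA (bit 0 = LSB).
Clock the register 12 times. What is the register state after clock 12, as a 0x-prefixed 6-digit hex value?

reg_0 = 0xCAB7BA
clock 1: out=0, reg = 0x655BDD
clock 2: out=1, reg = 0xB2ADEE
clock 3: out=0, reg = 0x5956F7
clock 4: out=1, reg = 0x2CAB7B
clock 5: out=1, reg = 0x1655BD
clock 6: out=1, reg = 0x8B2ADE
clock 7: out=0, reg = 0xC5956F
clock 8: out=1, reg = 0x62CAB7
clock 9: out=1, reg = 0x31655B
clock 10: out=1, reg = 0x18B2AD
clock 11: out=1, reg = 0x0C5956
clock 12: out=0, reg = 0x862CAB

0x862CAB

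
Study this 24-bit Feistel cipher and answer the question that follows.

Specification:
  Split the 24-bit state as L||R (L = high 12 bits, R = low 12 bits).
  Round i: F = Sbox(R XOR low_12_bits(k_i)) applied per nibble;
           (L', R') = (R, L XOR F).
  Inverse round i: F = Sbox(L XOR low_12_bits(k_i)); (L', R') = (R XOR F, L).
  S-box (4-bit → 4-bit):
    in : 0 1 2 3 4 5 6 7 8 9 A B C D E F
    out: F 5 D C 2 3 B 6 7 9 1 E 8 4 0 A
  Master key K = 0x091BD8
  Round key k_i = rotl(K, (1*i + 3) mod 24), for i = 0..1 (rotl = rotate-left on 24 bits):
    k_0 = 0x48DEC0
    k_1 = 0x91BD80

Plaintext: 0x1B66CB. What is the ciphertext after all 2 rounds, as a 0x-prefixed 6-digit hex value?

s_0 = plaintext = 0x1B66CB
s_1 = Round(s_0, k_0) = 0x6CB648
s_2 = Round(s_1, k_1) = 0x64884C

0x64884C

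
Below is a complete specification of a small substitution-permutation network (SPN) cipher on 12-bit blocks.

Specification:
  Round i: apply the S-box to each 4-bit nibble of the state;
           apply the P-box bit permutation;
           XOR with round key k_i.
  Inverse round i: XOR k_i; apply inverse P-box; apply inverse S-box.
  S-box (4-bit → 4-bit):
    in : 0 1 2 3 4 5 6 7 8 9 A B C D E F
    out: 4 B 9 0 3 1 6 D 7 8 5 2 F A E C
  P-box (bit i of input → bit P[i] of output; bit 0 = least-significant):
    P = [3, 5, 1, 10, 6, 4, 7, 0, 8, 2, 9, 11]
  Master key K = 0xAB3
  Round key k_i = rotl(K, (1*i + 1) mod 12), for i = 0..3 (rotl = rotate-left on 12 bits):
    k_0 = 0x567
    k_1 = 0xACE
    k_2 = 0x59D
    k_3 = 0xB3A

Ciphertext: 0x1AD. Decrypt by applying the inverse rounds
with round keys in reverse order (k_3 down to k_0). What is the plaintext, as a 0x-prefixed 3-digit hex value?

0x5AD

s_0 = ciphertext = 0x1AD
s_1 = InvRound(s_0, k_3) = 0xEE0
s_2 = InvRound(s_1, k_2) = 0xC14
s_3 = InvRound(s_2, k_1) = 0x087
s_4 = InvRound(s_3, k_0) = 0x5AD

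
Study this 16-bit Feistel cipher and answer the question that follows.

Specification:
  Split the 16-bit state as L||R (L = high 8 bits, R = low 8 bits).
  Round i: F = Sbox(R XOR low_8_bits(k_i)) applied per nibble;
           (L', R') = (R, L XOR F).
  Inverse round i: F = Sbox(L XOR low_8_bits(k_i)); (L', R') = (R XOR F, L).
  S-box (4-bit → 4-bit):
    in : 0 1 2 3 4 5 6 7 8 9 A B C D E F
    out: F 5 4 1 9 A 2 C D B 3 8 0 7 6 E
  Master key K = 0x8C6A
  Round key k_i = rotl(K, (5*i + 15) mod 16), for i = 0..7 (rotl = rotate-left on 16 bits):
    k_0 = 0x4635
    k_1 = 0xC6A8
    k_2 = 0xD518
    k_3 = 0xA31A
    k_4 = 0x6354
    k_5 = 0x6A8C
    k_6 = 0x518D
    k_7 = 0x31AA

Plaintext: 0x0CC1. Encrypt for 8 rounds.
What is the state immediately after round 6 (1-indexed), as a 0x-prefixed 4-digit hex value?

0x38F4

s_0 = plaintext = 0x0CC1
s_1 = Round(s_0, k_0) = 0xC1E5
s_2 = Round(s_1, k_1) = 0xE556
s_3 = Round(s_2, k_2) = 0x5673
s_4 = Round(s_3, k_3) = 0x737D
s_5 = Round(s_4, k_4) = 0x7D38
s_6 = Round(s_5, k_5) = 0x38F4
s_7 = Round(s_6, k_6) = 0xF4F3
s_8 = Round(s_7, k_7) = 0xF35F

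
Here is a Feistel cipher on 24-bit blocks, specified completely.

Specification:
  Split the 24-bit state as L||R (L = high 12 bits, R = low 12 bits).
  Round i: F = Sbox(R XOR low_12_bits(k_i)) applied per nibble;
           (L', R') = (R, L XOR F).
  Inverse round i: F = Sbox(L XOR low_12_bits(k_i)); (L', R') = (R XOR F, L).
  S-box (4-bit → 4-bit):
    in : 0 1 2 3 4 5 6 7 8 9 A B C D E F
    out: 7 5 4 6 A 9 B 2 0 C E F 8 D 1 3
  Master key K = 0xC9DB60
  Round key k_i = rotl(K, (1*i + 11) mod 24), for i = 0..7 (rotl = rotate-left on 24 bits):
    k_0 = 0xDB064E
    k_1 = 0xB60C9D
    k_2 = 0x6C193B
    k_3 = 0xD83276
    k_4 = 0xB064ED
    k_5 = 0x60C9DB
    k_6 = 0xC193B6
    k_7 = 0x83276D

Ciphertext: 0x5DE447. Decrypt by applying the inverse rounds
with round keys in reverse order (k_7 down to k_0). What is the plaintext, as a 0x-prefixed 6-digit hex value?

0xD24278

s_0 = ciphertext = 0x5DE447
s_1 = InvRound(s_0, k_7) = 0x0B15DE
s_2 = InvRound(s_1, k_6) = 0x3AC0B1
s_3 = InvRound(s_2, k_5) = 0xE933AC
s_4 = InvRound(s_3, k_4) = 0xD8DE93
s_5 = InvRound(s_4, k_3) = 0xDACD8D
s_6 = InvRound(s_5, k_2) = 0x74FDAC
s_7 = InvRound(s_6, k_1) = 0x27874F
s_8 = InvRound(s_7, k_0) = 0xD24278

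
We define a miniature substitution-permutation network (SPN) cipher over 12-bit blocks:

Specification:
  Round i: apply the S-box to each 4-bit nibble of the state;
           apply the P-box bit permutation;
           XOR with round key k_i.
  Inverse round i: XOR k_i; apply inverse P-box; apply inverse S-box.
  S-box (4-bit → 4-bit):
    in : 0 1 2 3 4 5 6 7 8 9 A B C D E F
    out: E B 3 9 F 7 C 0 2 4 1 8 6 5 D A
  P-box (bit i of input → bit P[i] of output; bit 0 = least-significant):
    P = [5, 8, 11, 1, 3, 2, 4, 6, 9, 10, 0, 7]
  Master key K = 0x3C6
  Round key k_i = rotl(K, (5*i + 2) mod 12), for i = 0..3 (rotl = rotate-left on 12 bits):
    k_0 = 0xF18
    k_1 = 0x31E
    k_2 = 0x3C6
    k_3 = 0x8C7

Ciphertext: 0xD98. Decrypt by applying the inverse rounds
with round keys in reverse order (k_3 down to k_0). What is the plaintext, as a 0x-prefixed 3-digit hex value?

0x4A9

s_0 = ciphertext = 0xD98
s_1 = InvRound(s_0, k_3) = 0xC4F
s_2 = InvRound(s_1, k_2) = 0x4AC
s_3 = InvRound(s_2, k_1) = 0x191
s_4 = InvRound(s_3, k_0) = 0x4A9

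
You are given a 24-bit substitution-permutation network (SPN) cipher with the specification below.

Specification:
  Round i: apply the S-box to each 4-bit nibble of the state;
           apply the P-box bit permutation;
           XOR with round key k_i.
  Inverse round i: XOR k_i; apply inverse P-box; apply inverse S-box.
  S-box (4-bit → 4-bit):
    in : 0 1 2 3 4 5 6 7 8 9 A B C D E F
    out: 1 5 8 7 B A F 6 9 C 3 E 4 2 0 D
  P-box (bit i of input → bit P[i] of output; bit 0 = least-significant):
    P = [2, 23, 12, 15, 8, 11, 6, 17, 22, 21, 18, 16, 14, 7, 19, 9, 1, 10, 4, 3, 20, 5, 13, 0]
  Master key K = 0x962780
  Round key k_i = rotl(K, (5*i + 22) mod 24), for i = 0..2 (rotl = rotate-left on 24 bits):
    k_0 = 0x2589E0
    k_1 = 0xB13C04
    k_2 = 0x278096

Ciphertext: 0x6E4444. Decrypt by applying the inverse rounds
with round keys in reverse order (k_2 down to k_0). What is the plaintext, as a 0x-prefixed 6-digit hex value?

s_0 = ciphertext = 0x6E4444
s_1 = InvRound(s_0, k_2) = 0xE338C2
s_2 = InvRound(s_1, k_1) = 0x0AD090
s_3 = InvRound(s_2, k_0) = 0xDC1B6C

0xDC1B6C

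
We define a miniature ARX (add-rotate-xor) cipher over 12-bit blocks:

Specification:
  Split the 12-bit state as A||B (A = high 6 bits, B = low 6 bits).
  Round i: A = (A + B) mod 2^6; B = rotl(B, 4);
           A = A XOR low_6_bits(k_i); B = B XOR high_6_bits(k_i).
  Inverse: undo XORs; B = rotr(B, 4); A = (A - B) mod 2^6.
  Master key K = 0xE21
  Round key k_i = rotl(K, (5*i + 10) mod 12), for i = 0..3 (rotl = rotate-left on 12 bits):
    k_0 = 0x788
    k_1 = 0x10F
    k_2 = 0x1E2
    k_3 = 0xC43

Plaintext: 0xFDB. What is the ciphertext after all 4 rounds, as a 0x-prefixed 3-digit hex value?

s_0 = plaintext = 0xFDB
s_1 = Round(s_0, k_0) = 0x4A8
s_2 = Round(s_1, k_1) = 0xD4E
s_3 = Round(s_2, k_2) = 0x864
s_4 = Round(s_3, k_3) = 0x1B8

0x1B8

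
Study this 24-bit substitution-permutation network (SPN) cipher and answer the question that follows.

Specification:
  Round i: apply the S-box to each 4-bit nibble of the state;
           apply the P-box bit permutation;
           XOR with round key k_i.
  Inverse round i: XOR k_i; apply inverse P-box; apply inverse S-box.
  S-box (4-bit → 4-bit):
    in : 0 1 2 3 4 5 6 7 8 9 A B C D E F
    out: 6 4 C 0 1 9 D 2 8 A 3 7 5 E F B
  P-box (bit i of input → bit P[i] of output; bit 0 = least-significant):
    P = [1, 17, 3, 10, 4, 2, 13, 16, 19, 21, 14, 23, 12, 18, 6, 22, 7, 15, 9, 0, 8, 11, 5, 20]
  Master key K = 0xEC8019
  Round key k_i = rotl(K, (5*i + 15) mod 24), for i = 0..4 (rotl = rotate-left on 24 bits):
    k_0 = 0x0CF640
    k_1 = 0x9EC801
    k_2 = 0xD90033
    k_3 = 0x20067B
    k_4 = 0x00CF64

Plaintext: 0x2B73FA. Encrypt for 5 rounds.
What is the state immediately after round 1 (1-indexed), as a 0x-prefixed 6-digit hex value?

s_0 = plaintext = 0x2B73FA
s_1 = Round(s_0, k_0) = 0x1B74F6
s_2 = Round(s_1, k_1) = 0x934EBF
s_3 = Round(s_2, k_2) = 0x637C25
s_4 = Round(s_3, k_3) = 0x3D6359
s_5 = Round(s_4, k_4) = 0x435935

0x1B74F6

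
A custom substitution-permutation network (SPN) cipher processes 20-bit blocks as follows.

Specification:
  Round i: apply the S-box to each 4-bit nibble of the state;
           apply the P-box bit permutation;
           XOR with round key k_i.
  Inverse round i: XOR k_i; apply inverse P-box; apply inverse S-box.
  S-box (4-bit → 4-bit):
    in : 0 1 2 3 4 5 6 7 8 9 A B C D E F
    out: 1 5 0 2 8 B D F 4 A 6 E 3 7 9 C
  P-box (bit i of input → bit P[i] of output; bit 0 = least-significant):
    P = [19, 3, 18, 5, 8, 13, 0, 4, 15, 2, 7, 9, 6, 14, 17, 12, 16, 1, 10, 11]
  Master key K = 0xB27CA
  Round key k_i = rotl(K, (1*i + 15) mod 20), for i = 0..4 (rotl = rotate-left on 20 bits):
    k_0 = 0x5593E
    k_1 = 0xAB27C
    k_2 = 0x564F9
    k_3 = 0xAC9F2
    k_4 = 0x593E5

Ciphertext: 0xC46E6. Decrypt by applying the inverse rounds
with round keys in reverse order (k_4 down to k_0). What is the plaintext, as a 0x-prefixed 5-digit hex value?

s_0 = ciphertext = 0xC46E6
s_1 = InvRound(s_0, k_4) = 0xD9010
s_2 = InvRound(s_1, k_3) = 0x5780F
s_3 = InvRound(s_2, k_2) = 0xBEA44
s_4 = InvRound(s_3, k_1) = 0xE9249
s_5 = InvRound(s_4, k_0) = 0x5D56E

0x5D56E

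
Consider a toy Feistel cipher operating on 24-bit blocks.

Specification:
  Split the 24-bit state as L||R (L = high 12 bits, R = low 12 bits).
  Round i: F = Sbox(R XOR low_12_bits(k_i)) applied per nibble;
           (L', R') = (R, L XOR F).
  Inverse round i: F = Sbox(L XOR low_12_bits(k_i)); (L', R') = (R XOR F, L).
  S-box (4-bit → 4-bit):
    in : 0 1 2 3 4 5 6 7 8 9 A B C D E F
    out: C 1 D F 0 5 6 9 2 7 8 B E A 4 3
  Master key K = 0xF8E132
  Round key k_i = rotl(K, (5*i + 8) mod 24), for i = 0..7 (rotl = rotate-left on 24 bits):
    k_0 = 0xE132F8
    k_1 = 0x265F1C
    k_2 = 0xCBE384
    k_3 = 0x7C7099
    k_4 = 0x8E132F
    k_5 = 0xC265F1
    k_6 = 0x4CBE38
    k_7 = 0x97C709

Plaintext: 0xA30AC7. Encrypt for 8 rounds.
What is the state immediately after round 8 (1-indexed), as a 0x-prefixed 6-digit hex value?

0x1ADF22

s_0 = plaintext = 0xA30AC7
s_1 = Round(s_0, k_0) = 0xAC78C3
s_2 = Round(s_1, k_1) = 0x8C3364
s_3 = Round(s_2, k_2) = 0x36448F
s_4 = Round(s_3, k_3) = 0x48F372
s_5 = Round(s_4, k_4) = 0x3728D5
s_6 = Round(s_5, k_5) = 0x8D59A2
s_7 = Round(s_6, k_6) = 0x9A21AD
s_8 = Round(s_7, k_7) = 0x1ADF22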